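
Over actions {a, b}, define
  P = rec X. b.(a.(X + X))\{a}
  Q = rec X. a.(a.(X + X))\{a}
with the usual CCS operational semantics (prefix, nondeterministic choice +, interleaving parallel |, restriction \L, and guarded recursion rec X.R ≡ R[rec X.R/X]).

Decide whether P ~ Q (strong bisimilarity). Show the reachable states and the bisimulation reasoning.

NO

LTS(P): 2 reachable states
  s0 = rec X. b.(a.(X + X))\{a} → ··b··> s1
  s1 = (a.((rec X. b.(a.(X + X))\{a}) + (rec X. b.(a.(X + X))\{a})))\{a} → ·
LTS(Q): 2 reachable states
  t0 = rec X. a.(a.(X + X))\{a} → ··a··> t1
  t1 = (a.((rec X. a.(a.(X + X))\{a}) + (rec X. a.(a.(X + X))\{a})))\{a} → ·
Partition-refinement fixed point:
  B0 = {s0}
  B1 = {s1, t1}
  B2 = {t0}
s0 ∈ B0, t0 ∈ B2 → different blocks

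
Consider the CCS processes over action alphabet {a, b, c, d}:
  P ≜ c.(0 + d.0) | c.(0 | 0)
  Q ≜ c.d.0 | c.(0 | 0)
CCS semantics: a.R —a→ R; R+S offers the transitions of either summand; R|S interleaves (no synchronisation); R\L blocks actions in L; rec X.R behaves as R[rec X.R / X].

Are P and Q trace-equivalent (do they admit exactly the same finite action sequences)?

Reachable graph of P (6 states):
  s0 = c.(0 + d.0) | c.(0 | 0) :: --c--▸ s1, --c--▸ s2
  s1 = (0 + d.0) | c.(0 | 0) :: --c--▸ s3, --d--▸ s4
  s2 = c.(0 + d.0) | (0 | 0) :: --c--▸ s3
  s3 = (0 + d.0) | (0 | 0) :: --d--▸ s5
  s4 = 0 | c.(0 | 0) :: --c--▸ s5
  s5 = 0 | (0 | 0) :: ·
Reachable graph of Q (6 states):
  t0 = c.d.0 | c.(0 | 0) :: --c--▸ t1, --c--▸ t2
  t1 = c.d.0 | (0 | 0) :: --c--▸ t3
  t2 = d.0 | c.(0 | 0) :: --c--▸ t3, --d--▸ t4
  t3 = d.0 | (0 | 0) :: --d--▸ t5
  t4 = 0 | c.(0 | 0) :: --c--▸ t5
  t5 = 0 | (0 | 0) :: ·
Coarsest stable partition (strong bisimilarity classes):
  B0 = {s0, t0}
  B1 = {s2, t1}
  B2 = {s3, t3}
  B3 = {s5, t5}
  B4 = {s1, t2}
  B5 = {s4, t4}
s0 ∈ B0, t0 ∈ B0 → same block
Bisimilar ⇒ trace-equivalent.

YES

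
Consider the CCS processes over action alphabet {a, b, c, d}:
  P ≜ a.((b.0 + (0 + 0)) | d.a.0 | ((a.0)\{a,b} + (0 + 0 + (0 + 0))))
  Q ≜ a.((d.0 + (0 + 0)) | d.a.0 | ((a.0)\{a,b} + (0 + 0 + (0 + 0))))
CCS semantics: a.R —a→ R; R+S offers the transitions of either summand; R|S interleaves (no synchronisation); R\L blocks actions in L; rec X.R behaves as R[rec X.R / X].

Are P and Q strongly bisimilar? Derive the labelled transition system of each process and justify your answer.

Reachable graph of P (7 states):
  m0 = a.((b.0 + (0 + 0)) | d.a.0 | ((a.0)\{a,b} + (0 + 0 + (0 + 0)))) :: --a--▸ m1
  m1 = (b.0 + (0 + 0)) | d.a.0 | ((a.0)\{a,b} + (0 + 0 + (0 + 0))) :: --b--▸ m2, --d--▸ m3
  m2 = 0 | d.a.0 | ((a.0)\{a,b} + (0 + 0 + (0 + 0))) :: --d--▸ m4
  m3 = (b.0 + (0 + 0)) | a.0 | ((a.0)\{a,b} + (0 + 0 + (0 + 0))) :: --a--▸ m5, --b--▸ m4
  m4 = 0 | a.0 | ((a.0)\{a,b} + (0 + 0 + (0 + 0))) :: --a--▸ m6
  m5 = (b.0 + (0 + 0)) | 0 | ((a.0)\{a,b} + (0 + 0 + (0 + 0))) :: --b--▸ m6
  m6 = 0 | 0 | ((a.0)\{a,b} + (0 + 0 + (0 + 0))) :: deadlocked
Reachable graph of Q (7 states):
  n0 = a.((d.0 + (0 + 0)) | d.a.0 | ((a.0)\{a,b} + (0 + 0 + (0 + 0)))) :: --a--▸ n1
  n1 = (d.0 + (0 + 0)) | d.a.0 | ((a.0)\{a,b} + (0 + 0 + (0 + 0))) :: --d--▸ n2, --d--▸ n3
  n2 = (d.0 + (0 + 0)) | a.0 | ((a.0)\{a,b} + (0 + 0 + (0 + 0))) :: --a--▸ n4, --d--▸ n5
  n3 = 0 | d.a.0 | ((a.0)\{a,b} + (0 + 0 + (0 + 0))) :: --d--▸ n5
  n4 = (d.0 + (0 + 0)) | 0 | ((a.0)\{a,b} + (0 + 0 + (0 + 0))) :: --d--▸ n6
  n5 = 0 | a.0 | ((a.0)\{a,b} + (0 + 0 + (0 + 0))) :: --a--▸ n6
  n6 = 0 | 0 | ((a.0)\{a,b} + (0 + 0 + (0 + 0))) :: deadlocked
Bisimilarity quotient blocks:
  B0 = {m0}
  B1 = {m1}
  B2 = {m3}
  B3 = {m4, n5}
  B4 = {m6, n6}
  B5 = {m5}
  B6 = {m2, n3}
  B7 = {n0}
  B8 = {n1}
  B9 = {n2}
  B10 = {n4}
m0 ∈ B0, n0 ∈ B7 → different blocks

not bisimilar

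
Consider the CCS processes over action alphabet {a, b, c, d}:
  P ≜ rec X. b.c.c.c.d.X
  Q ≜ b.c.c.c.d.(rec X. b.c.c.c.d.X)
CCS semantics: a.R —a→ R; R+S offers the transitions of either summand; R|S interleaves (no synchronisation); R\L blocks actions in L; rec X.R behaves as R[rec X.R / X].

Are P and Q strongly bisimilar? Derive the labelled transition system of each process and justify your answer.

bisimilar

Reachable graph of P (5 states):
  m0 = rec X. b.c.c.c.d.X ⊢ -b-> m1
  m1 = c.c.c.d.(rec X. b.c.c.c.d.X) ⊢ -c-> m2
  m2 = c.c.d.(rec X. b.c.c.c.d.X) ⊢ -c-> m3
  m3 = c.d.(rec X. b.c.c.c.d.X) ⊢ -c-> m4
  m4 = d.(rec X. b.c.c.c.d.X) ⊢ -d-> m0
Reachable graph of Q (6 states):
  n0 = b.c.c.c.d.(rec X. b.c.c.c.d.X) ⊢ -b-> n1
  n1 = c.c.c.d.(rec X. b.c.c.c.d.X) ⊢ -c-> n2
  n2 = c.c.d.(rec X. b.c.c.c.d.X) ⊢ -c-> n3
  n3 = c.d.(rec X. b.c.c.c.d.X) ⊢ -c-> n4
  n4 = d.(rec X. b.c.c.c.d.X) ⊢ -d-> n5
  n5 = rec X. b.c.c.c.d.X ⊢ -b-> n1
Bisimilarity quotient blocks:
  B0 = {m0, n0, n5}
  B1 = {m1, n1}
  B2 = {m2, n2}
  B3 = {m3, n3}
  B4 = {m4, n4}
m0 ∈ B0, n0 ∈ B0 → same block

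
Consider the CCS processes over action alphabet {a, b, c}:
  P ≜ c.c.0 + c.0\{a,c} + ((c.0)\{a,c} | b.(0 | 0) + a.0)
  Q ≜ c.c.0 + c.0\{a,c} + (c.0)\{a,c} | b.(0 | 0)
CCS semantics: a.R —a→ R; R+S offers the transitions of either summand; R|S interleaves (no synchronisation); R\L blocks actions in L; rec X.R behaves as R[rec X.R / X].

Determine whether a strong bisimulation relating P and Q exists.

P's transition system — 5 states:
  s0 = c.c.0 + c.0\{a,c} + ((c.0)\{a,c} | b.(0 | 0) + a.0) :: ··a··> s1, ··b··> s2, ··c··> s3, ··c··> s4
  s1 = 0 :: ∅
  s2 = (c.0)\{a,c} | (0 | 0) :: ∅
  s3 = 0\{a,c} :: ∅
  s4 = c.0 :: ··c··> s1
Q's transition system — 5 states:
  t0 = c.c.0 + c.0\{a,c} + (c.0)\{a,c} | b.(0 | 0) :: ··b··> t1, ··c··> t2, ··c··> t3
  t1 = (c.0)\{a,c} | (0 | 0) :: ∅
  t2 = 0\{a,c} :: ∅
  t3 = c.0 :: ··c··> t4
  t4 = 0 :: ∅
Bisimilarity quotient blocks:
  B0 = {s0}
  B1 = {s1, s2, s3, t1, t2, t4}
  B2 = {s4, t3}
  B3 = {t0}
s0 ∈ B0, t0 ∈ B3 → different blocks

P ≁ Q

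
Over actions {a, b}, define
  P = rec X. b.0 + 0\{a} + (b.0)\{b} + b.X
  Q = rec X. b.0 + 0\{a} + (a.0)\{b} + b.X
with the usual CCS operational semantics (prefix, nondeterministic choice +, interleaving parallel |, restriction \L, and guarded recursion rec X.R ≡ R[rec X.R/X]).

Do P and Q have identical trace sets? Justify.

Reachable graph of P (2 states):
  m0 = rec X. b.0 + 0\{a} + (b.0)\{b} + b.X ⊢ ··b··> m0, ··b··> m1
  m1 = 0 ⊢ deadlocked
Reachable graph of Q (3 states):
  n0 = rec X. b.0 + 0\{a} + (a.0)\{b} + b.X ⊢ ··a··> n1, ··b··> n0, ··b··> n2
  n1 = 0\{b} ⊢ deadlocked
  n2 = 0 ⊢ deadlocked
Run σ = ⟨a⟩ on Q: start {n0}
  [1] a ⇒ {n1}
  ✓ Q
Run σ = ⟨a⟩ on P: start {m0}
  [1] a ⇒ ∅ (P stuck)

trace-distinct — witness ⟨a⟩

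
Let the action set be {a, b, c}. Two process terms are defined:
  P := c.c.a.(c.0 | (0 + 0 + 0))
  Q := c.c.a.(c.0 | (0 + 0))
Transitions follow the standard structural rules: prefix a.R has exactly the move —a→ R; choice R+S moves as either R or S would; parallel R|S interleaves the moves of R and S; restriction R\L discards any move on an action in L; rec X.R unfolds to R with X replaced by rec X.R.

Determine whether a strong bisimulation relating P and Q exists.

YES

Reachable graph of P (5 states):
  u0 = c.c.a.(c.0 | (0 + 0 + 0)) | =c=> u1
  u1 = c.a.(c.0 | (0 + 0 + 0)) | =c=> u2
  u2 = a.(c.0 | (0 + 0 + 0)) | =a=> u3
  u3 = c.0 | (0 + 0 + 0) | =c=> u4
  u4 = 0 | (0 + 0 + 0) | ·
Reachable graph of Q (5 states):
  v0 = c.c.a.(c.0 | (0 + 0)) | =c=> v1
  v1 = c.a.(c.0 | (0 + 0)) | =c=> v2
  v2 = a.(c.0 | (0 + 0)) | =a=> v3
  v3 = c.0 | (0 + 0) | =c=> v4
  v4 = 0 | (0 + 0) | ·
Coarsest stable partition (strong bisimilarity classes):
  B0 = {u0, v0}
  B1 = {u1, v1}
  B2 = {u2, v2}
  B3 = {u3, v3}
  B4 = {u4, v4}
u0 ∈ B0, v0 ∈ B0 → same block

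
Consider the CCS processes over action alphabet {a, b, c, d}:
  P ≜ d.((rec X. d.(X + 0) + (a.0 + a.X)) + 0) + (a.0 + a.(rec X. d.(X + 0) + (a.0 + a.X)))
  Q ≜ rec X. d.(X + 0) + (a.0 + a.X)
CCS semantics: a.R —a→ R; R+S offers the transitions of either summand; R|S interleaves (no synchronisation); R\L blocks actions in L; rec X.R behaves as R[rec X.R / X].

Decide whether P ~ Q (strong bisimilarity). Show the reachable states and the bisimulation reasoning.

P's transition system — 4 states:
  p0 = d.((rec X. d.(X + 0) + (a.0 + a.X)) + 0) + (a.0 + a.(rec X. d.(X + 0) + (a.0 + a.X))) :: --a--▸ p1, --a--▸ p2, --d--▸ p3
  p1 = 0 :: ·
  p2 = rec X. d.(X + 0) + (a.0 + a.X) :: --a--▸ p1, --a--▸ p2, --d--▸ p3
  p3 = (rec X. d.(X + 0) + (a.0 + a.X)) + 0 :: --a--▸ p1, --a--▸ p2, --d--▸ p3
Q's transition system — 3 states:
  q0 = rec X. d.(X + 0) + (a.0 + a.X) :: --a--▸ q0, --a--▸ q1, --d--▸ q2
  q1 = 0 :: ·
  q2 = (rec X. d.(X + 0) + (a.0 + a.X)) + 0 :: --a--▸ q0, --a--▸ q1, --d--▸ q2
Coarsest stable partition (strong bisimilarity classes):
  B0 = {p0, p2, p3, q0, q2}
  B1 = {p1, q1}
p0 ∈ B0, q0 ∈ B0 → same block

bisimilar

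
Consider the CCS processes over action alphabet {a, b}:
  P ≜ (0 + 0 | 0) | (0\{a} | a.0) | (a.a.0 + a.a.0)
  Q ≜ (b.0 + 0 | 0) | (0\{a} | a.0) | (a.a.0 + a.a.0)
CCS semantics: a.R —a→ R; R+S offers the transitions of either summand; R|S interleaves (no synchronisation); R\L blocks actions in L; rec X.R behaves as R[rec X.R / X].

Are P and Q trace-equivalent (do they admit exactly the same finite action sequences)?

traces(P) ≠ traces(Q) — witness ⟨b⟩

P's transition system — 6 states:
  u0 = (0 + 0 | 0) | (0\{a} | a.0) | (a.a.0 + a.a.0) ⊢ ··a··> u1, ··a··> u2
  u1 = (0 + 0 | 0) | (0\{a} | 0) | (a.a.0 + a.a.0) ⊢ ··a··> u3
  u2 = (0 + 0 | 0) | (0\{a} | a.0) | a.0 ⊢ ··a··> u3, ··a··> u4
  u3 = (0 + 0 | 0) | (0\{a} | 0) | a.0 ⊢ ··a··> u5
  u4 = (0 + 0 | 0) | (0\{a} | a.0) | 0 ⊢ ··a··> u5
  u5 = (0 + 0 | 0) | (0\{a} | 0) | 0 ⊢ deadlocked
Q's transition system — 12 states:
  v0 = (b.0 + 0 | 0) | (0\{a} | a.0) | (a.a.0 + a.a.0) ⊢ ··a··> v1, ··a··> v2, ··b··> v3
  v1 = (b.0 + 0 | 0) | (0\{a} | 0) | (a.a.0 + a.a.0) ⊢ ··a··> v4, ··b··> v5
  v2 = (b.0 + 0 | 0) | (0\{a} | a.0) | a.0 ⊢ ··a··> v4, ··a··> v6, ··b··> v7
  v3 = 0 | (0\{a} | a.0) | (a.a.0 + a.a.0) ⊢ ··a··> v5, ··a··> v7
  v4 = (b.0 + 0 | 0) | (0\{a} | 0) | a.0 ⊢ ··a··> v8, ··b··> v9
  v5 = 0 | (0\{a} | 0) | (a.a.0 + a.a.0) ⊢ ··a··> v9
  v6 = (b.0 + 0 | 0) | (0\{a} | a.0) | 0 ⊢ ··a··> v8, ··b··> v10
  v7 = 0 | (0\{a} | a.0) | a.0 ⊢ ··a··> v10, ··a··> v9
  v8 = (b.0 + 0 | 0) | (0\{a} | 0) | 0 ⊢ ··b··> v11
  v9 = 0 | (0\{a} | 0) | a.0 ⊢ ··a··> v11
  v10 = 0 | (0\{a} | a.0) | 0 ⊢ ··a··> v11
  v11 = 0 | (0\{a} | 0) | 0 ⊢ deadlocked
Executing b from Q (initial set {v0}):
  step 1 (b): {v3}
  — Q admits the full trace.
Executing b from P (initial set {u0}):
  step 1 (b): ∅  — P cannot continue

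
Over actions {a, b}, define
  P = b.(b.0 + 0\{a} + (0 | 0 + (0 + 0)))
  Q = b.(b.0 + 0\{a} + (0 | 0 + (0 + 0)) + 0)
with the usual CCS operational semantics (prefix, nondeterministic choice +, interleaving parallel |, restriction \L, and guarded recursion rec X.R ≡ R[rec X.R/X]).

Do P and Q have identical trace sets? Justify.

trace-equivalent

P's transition system — 3 states:
  u0 = b.(b.0 + 0\{a} + (0 | 0 + (0 + 0))) has moves --b--▸ u1
  u1 = b.0 + 0\{a} + (0 | 0 + (0 + 0)) has moves --b--▸ u2
  u2 = 0 has moves ·
Q's transition system — 3 states:
  v0 = b.(b.0 + 0\{a} + (0 | 0 + (0 + 0)) + 0) has moves --b--▸ v1
  v1 = b.0 + 0\{a} + (0 | 0 + (0 + 0)) + 0 has moves --b--▸ v2
  v2 = 0 has moves ·
Bisimilarity quotient blocks:
  B0 = {u0, v0}
  B1 = {u1, v1}
  B2 = {u2, v2}
u0 ∈ B0, v0 ∈ B0 → same block
Bisimilar ⇒ trace-equivalent.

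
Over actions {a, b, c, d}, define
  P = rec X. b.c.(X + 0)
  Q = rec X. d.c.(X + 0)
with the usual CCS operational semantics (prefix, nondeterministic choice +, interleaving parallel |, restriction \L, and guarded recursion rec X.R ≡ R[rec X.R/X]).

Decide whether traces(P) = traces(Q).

Reachable graph of P (3 states):
  m0 = rec X. b.c.(X + 0) :: ··b··> m1
  m1 = c.((rec X. b.c.(X + 0)) + 0) :: ··c··> m2
  m2 = (rec X. b.c.(X + 0)) + 0 :: ··b··> m1
Reachable graph of Q (3 states):
  n0 = rec X. d.c.(X + 0) :: ··d··> n1
  n1 = c.((rec X. d.c.(X + 0)) + 0) :: ··c··> n2
  n2 = (rec X. d.c.(X + 0)) + 0 :: ··d··> n1
Run σ = ⟨b⟩ on P: start {m0}
  after b @ step 1: {m1}
  — P admits the full trace.
Run σ = ⟨b⟩ on Q: start {n0}
  after b @ step 1: no successor for Q

NO — witness ⟨b⟩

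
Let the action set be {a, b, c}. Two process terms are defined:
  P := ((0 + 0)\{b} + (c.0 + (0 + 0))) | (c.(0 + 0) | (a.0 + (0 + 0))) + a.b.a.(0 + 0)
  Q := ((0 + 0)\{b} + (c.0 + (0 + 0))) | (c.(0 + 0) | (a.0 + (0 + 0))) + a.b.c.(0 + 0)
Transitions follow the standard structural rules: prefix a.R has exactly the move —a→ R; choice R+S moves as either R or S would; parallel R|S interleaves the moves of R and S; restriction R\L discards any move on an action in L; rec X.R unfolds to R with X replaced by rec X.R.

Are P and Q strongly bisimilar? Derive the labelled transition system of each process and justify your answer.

LTS(P): 11 reachable states
  s0 = ((0 + 0)\{b} + (c.0 + (0 + 0))) | (c.(0 + 0) | (a.0 + (0 + 0))) + a.b.a.(0 + 0) | =a=> s1, =a=> s2, =c=> s3, =c=> s4
  s1 = ((0 + 0)\{b} + (c.0 + (0 + 0))) | (c.(0 + 0) | 0) | =c=> s5, =c=> s6
  s2 = b.a.(0 + 0) | =b=> s7
  s3 = ((0 + 0)\{b} + (c.0 + (0 + 0))) | ((0 + 0) | (a.0 + (0 + 0))) | =a=> s5, =c=> s8
  s4 = 0 | (c.(0 + 0) | (a.0 + (0 + 0))) | =a=> s6, =c=> s8
  s5 = ((0 + 0)\{b} + (c.0 + (0 + 0))) | ((0 + 0) | 0) | =c=> s9
  s6 = 0 | (c.(0 + 0) | 0) | =c=> s9
  s7 = a.(0 + 0) | =a=> s10
  s8 = 0 | ((0 + 0) | (a.0 + (0 + 0))) | =a=> s9
  s9 = 0 | ((0 + 0) | 0) | ∅
  s10 = 0 + 0 | ∅
LTS(Q): 11 reachable states
  t0 = ((0 + 0)\{b} + (c.0 + (0 + 0))) | (c.(0 + 0) | (a.0 + (0 + 0))) + a.b.c.(0 + 0) | =a=> t1, =a=> t2, =c=> t3, =c=> t4
  t1 = ((0 + 0)\{b} + (c.0 + (0 + 0))) | (c.(0 + 0) | 0) | =c=> t5, =c=> t6
  t2 = b.c.(0 + 0) | =b=> t7
  t3 = ((0 + 0)\{b} + (c.0 + (0 + 0))) | ((0 + 0) | (a.0 + (0 + 0))) | =a=> t5, =c=> t8
  t4 = 0 | (c.(0 + 0) | (a.0 + (0 + 0))) | =a=> t6, =c=> t8
  t5 = ((0 + 0)\{b} + (c.0 + (0 + 0))) | ((0 + 0) | 0) | =c=> t9
  t6 = 0 | (c.(0 + 0) | 0) | =c=> t9
  t7 = c.(0 + 0) | =c=> t10
  t8 = 0 | ((0 + 0) | (a.0 + (0 + 0))) | =a=> t9
  t9 = 0 | ((0 + 0) | 0) | ∅
  t10 = 0 + 0 | ∅
Bisimilarity quotient blocks:
  B0 = {s0}
  B1 = {s2}
  B2 = {s7, s8, t8}
  B3 = {s10, s9, t10, t9}
  B4 = {s3, s4, t3, t4}
  B5 = {s5, s6, t5, t6, t7}
  B6 = {s1, t1}
  B7 = {t0}
  B8 = {t2}
s0 ∈ B0, t0 ∈ B7 → different blocks

NO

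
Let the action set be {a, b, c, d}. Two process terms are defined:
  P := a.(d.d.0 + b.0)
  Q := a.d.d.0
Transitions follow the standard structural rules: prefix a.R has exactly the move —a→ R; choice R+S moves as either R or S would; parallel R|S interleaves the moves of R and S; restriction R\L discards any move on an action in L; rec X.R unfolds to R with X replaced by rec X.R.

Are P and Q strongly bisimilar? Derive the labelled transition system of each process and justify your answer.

Reachable graph of P (4 states):
  u0 = a.(d.d.0 + b.0) → ··a··> u1
  u1 = d.d.0 + b.0 → ··b··> u2, ··d··> u3
  u2 = 0 → stopped
  u3 = d.0 → ··d··> u2
Reachable graph of Q (4 states):
  v0 = a.d.d.0 → ··a··> v1
  v1 = d.d.0 → ··d··> v2
  v2 = d.0 → ··d··> v3
  v3 = 0 → stopped
Coarsest stable partition (strong bisimilarity classes):
  B0 = {u0}
  B1 = {u1}
  B2 = {u3, v2}
  B3 = {u2, v3}
  B4 = {v0}
  B5 = {v1}
u0 ∈ B0, v0 ∈ B4 → different blocks

not bisimilar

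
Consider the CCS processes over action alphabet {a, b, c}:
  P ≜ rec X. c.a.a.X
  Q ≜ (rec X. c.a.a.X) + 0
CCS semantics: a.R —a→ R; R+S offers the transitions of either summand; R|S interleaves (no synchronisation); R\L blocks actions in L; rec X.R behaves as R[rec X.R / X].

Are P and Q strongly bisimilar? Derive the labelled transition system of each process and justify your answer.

bisimilar

LTS(P): 3 reachable states
  m0 = rec X. c.a.a.X has moves ··c··> m1
  m1 = a.a.(rec X. c.a.a.X) has moves ··a··> m2
  m2 = a.(rec X. c.a.a.X) has moves ··a··> m0
LTS(Q): 4 reachable states
  n0 = (rec X. c.a.a.X) + 0 has moves ··c··> n1
  n1 = a.a.(rec X. c.a.a.X) has moves ··a··> n2
  n2 = a.(rec X. c.a.a.X) has moves ··a··> n3
  n3 = rec X. c.a.a.X has moves ··c··> n1
Bisimilarity quotient blocks:
  B0 = {m0, n0, n3}
  B1 = {m1, n1}
  B2 = {m2, n2}
m0 ∈ B0, n0 ∈ B0 → same block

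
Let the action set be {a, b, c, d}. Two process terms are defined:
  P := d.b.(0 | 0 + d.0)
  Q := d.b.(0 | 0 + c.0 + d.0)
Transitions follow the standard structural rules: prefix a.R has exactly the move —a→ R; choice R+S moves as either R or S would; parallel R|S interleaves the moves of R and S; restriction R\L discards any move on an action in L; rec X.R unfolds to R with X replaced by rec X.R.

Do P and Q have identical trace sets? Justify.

Reachable graph of P (4 states):
  u0 = d.b.(0 | 0 + d.0) | --d--▸ u1
  u1 = b.(0 | 0 + d.0) | --b--▸ u2
  u2 = 0 | 0 + d.0 | --d--▸ u3
  u3 = 0 | ·
Reachable graph of Q (4 states):
  v0 = d.b.(0 | 0 + c.0 + d.0) | --d--▸ v1
  v1 = b.(0 | 0 + c.0 + d.0) | --b--▸ v2
  v2 = 0 | 0 + c.0 + d.0 | --c--▸ v3, --d--▸ v3
  v3 = 0 | ·
Trace ⟨dbc⟩ through Q, begin at {v0}:
  step 1 (d): {v1}
  step 2 (b): {v2}
  step 3 (c): {v3}
  ✓ Q
Trace ⟨dbc⟩ through P, begin at {u0}:
  step 1 (d): {u1}
  step 2 (b): {u2}
  step 3 (c): ∅  — P cannot continue

traces(P) ≠ traces(Q) — witness ⟨dbc⟩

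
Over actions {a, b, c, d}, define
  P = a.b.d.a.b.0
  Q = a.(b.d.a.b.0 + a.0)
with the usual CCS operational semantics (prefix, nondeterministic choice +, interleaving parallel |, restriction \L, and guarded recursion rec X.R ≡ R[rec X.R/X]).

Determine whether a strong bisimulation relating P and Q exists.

P ≁ Q

Reachable graph of P (6 states):
  p0 = a.b.d.a.b.0 | --a--▸ p1
  p1 = b.d.a.b.0 | --b--▸ p2
  p2 = d.a.b.0 | --d--▸ p3
  p3 = a.b.0 | --a--▸ p4
  p4 = b.0 | --b--▸ p5
  p5 = 0 | stopped
Reachable graph of Q (6 states):
  q0 = a.(b.d.a.b.0 + a.0) | --a--▸ q1
  q1 = b.d.a.b.0 + a.0 | --a--▸ q2, --b--▸ q3
  q2 = 0 | stopped
  q3 = d.a.b.0 | --d--▸ q4
  q4 = a.b.0 | --a--▸ q5
  q5 = b.0 | --b--▸ q2
Coarsest stable partition (strong bisimilarity classes):
  B0 = {p0}
  B1 = {p1}
  B2 = {p2, q3}
  B3 = {p3, q4}
  B4 = {p4, q5}
  B5 = {p5, q2}
  B6 = {q0}
  B7 = {q1}
p0 ∈ B0, q0 ∈ B6 → different blocks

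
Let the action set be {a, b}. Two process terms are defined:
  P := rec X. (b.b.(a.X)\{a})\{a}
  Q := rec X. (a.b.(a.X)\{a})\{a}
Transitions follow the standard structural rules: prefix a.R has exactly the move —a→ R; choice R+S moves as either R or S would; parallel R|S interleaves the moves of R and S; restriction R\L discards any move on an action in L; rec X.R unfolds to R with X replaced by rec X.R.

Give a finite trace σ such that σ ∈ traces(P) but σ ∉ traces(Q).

b

LTS(P): 3 reachable states
  u0 = rec X. (b.b.(a.X)\{a})\{a} :: ··b··> u1
  u1 = (b.(a.(rec X. (b.b.(a.X)\{a})\{a}))\{a})\{a} :: ··b··> u2
  u2 = (a.(rec X. (b.b.(a.X)\{a})\{a}))\{a}\{a} :: stopped
LTS(Q): 1 reachable states
  v0 = rec X. (a.b.(a.X)\{a})\{a} :: stopped
Executing b from P (initial set {u0}):
  step 1 (b): {u1}
  — P admits the full trace.
Executing b from Q (initial set {v0}):
  step 1 (b): ∅  — Q cannot continue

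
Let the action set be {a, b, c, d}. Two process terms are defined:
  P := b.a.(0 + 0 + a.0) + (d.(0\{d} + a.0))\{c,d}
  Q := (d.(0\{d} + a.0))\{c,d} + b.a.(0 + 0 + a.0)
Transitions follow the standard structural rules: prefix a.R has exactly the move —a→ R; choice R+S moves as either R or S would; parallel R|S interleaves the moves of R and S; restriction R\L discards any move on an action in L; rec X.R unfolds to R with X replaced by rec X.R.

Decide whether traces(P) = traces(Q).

LTS(P): 4 reachable states
  u0 = b.a.(0 + 0 + a.0) + (d.(0\{d} + a.0))\{c,d} | -b-> u1
  u1 = a.(0 + 0 + a.0) | -a-> u2
  u2 = 0 + 0 + a.0 | -a-> u3
  u3 = 0 | ∅
LTS(Q): 4 reachable states
  v0 = (d.(0\{d} + a.0))\{c,d} + b.a.(0 + 0 + a.0) | -b-> v1
  v1 = a.(0 + 0 + a.0) | -a-> v2
  v2 = 0 + 0 + a.0 | -a-> v3
  v3 = 0 | ∅
Bisimilarity quotient blocks:
  B0 = {u0, v0}
  B1 = {u1, v1}
  B2 = {u2, v2}
  B3 = {u3, v3}
u0 ∈ B0, v0 ∈ B0 → same block
Bisimilar ⇒ trace-equivalent.

YES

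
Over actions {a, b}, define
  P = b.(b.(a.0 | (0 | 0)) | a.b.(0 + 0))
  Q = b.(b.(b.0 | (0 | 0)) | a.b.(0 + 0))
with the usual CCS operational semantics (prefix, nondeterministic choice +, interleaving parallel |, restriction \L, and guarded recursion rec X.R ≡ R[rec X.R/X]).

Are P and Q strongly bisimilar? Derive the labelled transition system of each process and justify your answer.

NO

P's transition system — 10 states:
  u0 = b.(b.(a.0 | (0 | 0)) | a.b.(0 + 0)) → =b=> u1
  u1 = b.(a.0 | (0 | 0)) | a.b.(0 + 0) → =a=> u2, =b=> u3
  u2 = b.(a.0 | (0 | 0)) | b.(0 + 0) → =b=> u4, =b=> u5
  u3 = a.0 | (0 | 0) | a.b.(0 + 0) → =a=> u4, =a=> u6
  u4 = a.0 | (0 | 0) | b.(0 + 0) → =a=> u7, =b=> u8
  u5 = b.(a.0 | (0 | 0)) | (0 + 0) → =b=> u8
  u6 = 0 | (0 | 0) | a.b.(0 + 0) → =a=> u7
  u7 = 0 | (0 | 0) | b.(0 + 0) → =b=> u9
  u8 = a.0 | (0 | 0) | (0 + 0) → =a=> u9
  u9 = 0 | (0 | 0) | (0 + 0) → ∅
Q's transition system — 10 states:
  v0 = b.(b.(b.0 | (0 | 0)) | a.b.(0 + 0)) → =b=> v1
  v1 = b.(b.0 | (0 | 0)) | a.b.(0 + 0) → =a=> v2, =b=> v3
  v2 = b.(b.0 | (0 | 0)) | b.(0 + 0) → =b=> v4, =b=> v5
  v3 = b.0 | (0 | 0) | a.b.(0 + 0) → =a=> v5, =b=> v6
  v4 = b.(b.0 | (0 | 0)) | (0 + 0) → =b=> v7
  v5 = b.0 | (0 | 0) | b.(0 + 0) → =b=> v7, =b=> v8
  v6 = 0 | (0 | 0) | a.b.(0 + 0) → =a=> v8
  v7 = b.0 | (0 | 0) | (0 + 0) → =b=> v9
  v8 = 0 | (0 | 0) | b.(0 + 0) → =b=> v9
  v9 = 0 | (0 | 0) | (0 + 0) → ∅
Coarsest stable partition (strong bisimilarity classes):
  B0 = {u0}
  B1 = {u1}
  B2 = {u2}
  B3 = {u4}
  B4 = {u8}
  B5 = {u9, v9}
  B6 = {u7, v7, v8}
  B7 = {u5}
  B8 = {u3}
  B9 = {u6, v6}
  B10 = {v0}
  B11 = {v1}
  B12 = {v2}
  B13 = {v4, v5}
  B14 = {v3}
u0 ∈ B0, v0 ∈ B10 → different blocks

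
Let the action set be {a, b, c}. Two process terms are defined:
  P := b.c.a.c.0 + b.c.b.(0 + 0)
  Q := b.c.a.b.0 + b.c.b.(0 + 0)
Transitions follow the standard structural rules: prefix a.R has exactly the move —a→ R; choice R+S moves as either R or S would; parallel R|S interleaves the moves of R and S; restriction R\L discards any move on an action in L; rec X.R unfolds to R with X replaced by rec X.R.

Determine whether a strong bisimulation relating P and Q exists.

Reachable graph of P (8 states):
  u0 = b.c.a.c.0 + b.c.b.(0 + 0) :: ··b··> u1, ··b··> u2
  u1 = c.a.c.0 :: ··c··> u3
  u2 = c.b.(0 + 0) :: ··c··> u4
  u3 = a.c.0 :: ··a··> u5
  u4 = b.(0 + 0) :: ··b··> u6
  u5 = c.0 :: ··c··> u7
  u6 = 0 + 0 :: ∅
  u7 = 0 :: ∅
Reachable graph of Q (8 states):
  v0 = b.c.a.b.0 + b.c.b.(0 + 0) :: ··b··> v1, ··b··> v2
  v1 = c.a.b.0 :: ··c··> v3
  v2 = c.b.(0 + 0) :: ··c··> v4
  v3 = a.b.0 :: ··a··> v5
  v4 = b.(0 + 0) :: ··b··> v6
  v5 = b.0 :: ··b··> v7
  v6 = 0 + 0 :: ∅
  v7 = 0 :: ∅
Coarsest stable partition (strong bisimilarity classes):
  B0 = {u0}
  B1 = {u1}
  B2 = {u3}
  B3 = {u5}
  B4 = {u6, u7, v6, v7}
  B5 = {u2, v2}
  B6 = {u4, v4, v5}
  B7 = {v0}
  B8 = {v1}
  B9 = {v3}
u0 ∈ B0, v0 ∈ B7 → different blocks

not bisimilar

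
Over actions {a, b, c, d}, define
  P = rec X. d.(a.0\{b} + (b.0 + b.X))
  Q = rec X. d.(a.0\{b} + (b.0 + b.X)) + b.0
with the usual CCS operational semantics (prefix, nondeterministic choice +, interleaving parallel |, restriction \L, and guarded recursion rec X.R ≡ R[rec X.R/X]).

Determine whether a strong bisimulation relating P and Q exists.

LTS(P): 4 reachable states
  m0 = rec X. d.(a.0\{b} + (b.0 + b.X)) → ··d··> m1
  m1 = a.0\{b} + (b.0 + b.(rec X. d.(a.0\{b} + (b.0 + b.X)))) → ··a··> m2, ··b··> m0, ··b··> m3
  m2 = 0\{b} → deadlocked
  m3 = 0 → deadlocked
LTS(Q): 4 reachable states
  n0 = rec X. d.(a.0\{b} + (b.0 + b.X)) + b.0 → ··b··> n1, ··d··> n2
  n1 = 0 → deadlocked
  n2 = a.0\{b} + (b.0 + b.(rec X. d.(a.0\{b} + (b.0 + b.X)) + b.0)) → ··a··> n3, ··b··> n0, ··b··> n1
  n3 = 0\{b} → deadlocked
Coarsest stable partition (strong bisimilarity classes):
  B0 = {m0}
  B1 = {m1}
  B2 = {m2, m3, n1, n3}
  B3 = {n0}
  B4 = {n2}
m0 ∈ B0, n0 ∈ B3 → different blocks

P ≁ Q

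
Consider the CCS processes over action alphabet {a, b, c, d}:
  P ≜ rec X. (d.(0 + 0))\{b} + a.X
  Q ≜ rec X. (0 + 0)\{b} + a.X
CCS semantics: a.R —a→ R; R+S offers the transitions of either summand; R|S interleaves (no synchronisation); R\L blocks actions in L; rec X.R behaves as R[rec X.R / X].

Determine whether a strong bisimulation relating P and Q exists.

P ≁ Q

P's transition system — 2 states:
  s0 = rec X. (d.(0 + 0))\{b} + a.X | --a--▸ s0, --d--▸ s1
  s1 = (0 + 0)\{b} | ∅
Q's transition system — 1 states:
  t0 = rec X. (0 + 0)\{b} + a.X | --a--▸ t0
Bisimilarity quotient blocks:
  B0 = {s0}
  B1 = {s1}
  B2 = {t0}
s0 ∈ B0, t0 ∈ B2 → different blocks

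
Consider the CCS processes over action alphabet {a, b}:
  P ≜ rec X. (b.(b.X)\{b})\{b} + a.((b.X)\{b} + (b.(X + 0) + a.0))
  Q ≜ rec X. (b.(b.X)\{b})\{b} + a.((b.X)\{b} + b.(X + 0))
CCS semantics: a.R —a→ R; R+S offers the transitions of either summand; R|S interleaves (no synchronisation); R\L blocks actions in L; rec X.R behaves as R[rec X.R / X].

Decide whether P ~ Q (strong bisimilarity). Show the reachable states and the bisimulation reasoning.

not bisimilar

Reachable graph of P (4 states):
  s0 = rec X. (b.(b.X)\{b})\{b} + a.((b.X)\{b} + (b.(X + 0) + a.0)) ⊢ —a→ s1
  s1 = (b.(rec X. (b.(b.X)\{b})\{b} + a.((b.X)\{b} + (b.(X + 0) + a.0))))\{b} + (b.((rec X. (b.(b.X)\{b})\{b} + a.((b.X)\{b} + (b.(X + 0) + a.0))) + 0) + a.0) ⊢ —a→ s2, —b→ s3
  s2 = 0 ⊢ deadlocked
  s3 = (rec X. (b.(b.X)\{b})\{b} + a.((b.X)\{b} + (b.(X + 0) + a.0))) + 0 ⊢ —a→ s1
Reachable graph of Q (3 states):
  t0 = rec X. (b.(b.X)\{b})\{b} + a.((b.X)\{b} + b.(X + 0)) ⊢ —a→ t1
  t1 = (b.(rec X. (b.(b.X)\{b})\{b} + a.((b.X)\{b} + b.(X + 0))))\{b} + b.((rec X. (b.(b.X)\{b})\{b} + a.((b.X)\{b} + b.(X + 0))) + 0) ⊢ —b→ t2
  t2 = (rec X. (b.(b.X)\{b})\{b} + a.((b.X)\{b} + b.(X + 0))) + 0 ⊢ —a→ t1
Partition-refinement fixed point:
  B0 = {s0, s3}
  B1 = {s1}
  B2 = {s2}
  B3 = {t0, t2}
  B4 = {t1}
s0 ∈ B0, t0 ∈ B3 → different blocks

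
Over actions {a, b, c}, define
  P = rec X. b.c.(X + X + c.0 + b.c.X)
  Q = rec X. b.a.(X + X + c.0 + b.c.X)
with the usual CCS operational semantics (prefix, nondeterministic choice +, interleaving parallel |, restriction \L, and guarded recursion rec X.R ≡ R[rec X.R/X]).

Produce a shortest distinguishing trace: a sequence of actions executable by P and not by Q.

Reachable graph of P (5 states):
  s0 = rec X. b.c.(X + X + c.0 + b.c.X) | ··b··> s1
  s1 = c.((rec X. b.c.(X + X + c.0 + b.c.X)) + (rec X. b.c.(X + X + c.0 + b.c.X)) + c.0 + b.c.(rec X. b.c.(X + X + c.0 + b.c.X))) | ··c··> s2
  s2 = (rec X. b.c.(X + X + c.0 + b.c.X)) + (rec X. b.c.(X + X + c.0 + b.c.X)) + c.0 + b.c.(rec X. b.c.(X + X + c.0 + b.c.X)) | ··b··> s1, ··b··> s3, ··c··> s4
  s3 = c.(rec X. b.c.(X + X + c.0 + b.c.X)) | ··c··> s0
  s4 = 0 | (no moves)
Reachable graph of Q (5 states):
  t0 = rec X. b.a.(X + X + c.0 + b.c.X) | ··b··> t1
  t1 = a.((rec X. b.a.(X + X + c.0 + b.c.X)) + (rec X. b.a.(X + X + c.0 + b.c.X)) + c.0 + b.c.(rec X. b.a.(X + X + c.0 + b.c.X))) | ··a··> t2
  t2 = (rec X. b.a.(X + X + c.0 + b.c.X)) + (rec X. b.a.(X + X + c.0 + b.c.X)) + c.0 + b.c.(rec X. b.a.(X + X + c.0 + b.c.X)) | ··b··> t1, ··b··> t3, ··c··> t4
  t3 = c.(rec X. b.a.(X + X + c.0 + b.c.X)) | ··c··> t0
  t4 = 0 | (no moves)
Trace ⟨bc⟩ through P, begin at {s0}:
  after b @ step 1: {s1}
  after c @ step 2: {s2}
  — P admits the full trace.
Trace ⟨bc⟩ through Q, begin at {t0}:
  after b @ step 1: {t1}
  after c @ step 2: no successor for Q

bc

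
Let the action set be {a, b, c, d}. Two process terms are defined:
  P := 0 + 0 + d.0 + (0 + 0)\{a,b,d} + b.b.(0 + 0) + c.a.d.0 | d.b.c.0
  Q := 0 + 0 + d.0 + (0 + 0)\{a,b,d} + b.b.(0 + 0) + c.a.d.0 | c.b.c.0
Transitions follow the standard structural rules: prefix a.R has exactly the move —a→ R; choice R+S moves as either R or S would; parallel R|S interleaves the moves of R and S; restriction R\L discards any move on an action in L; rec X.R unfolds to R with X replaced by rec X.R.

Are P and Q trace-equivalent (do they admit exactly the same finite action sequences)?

NO — witness ⟨cd⟩

P's transition system — 19 states:
  s0 = 0 + 0 + d.0 + (0 + 0)\{a,b,d} + b.b.(0 + 0) + c.a.d.0 | d.b.c.0 | --b--▸ s1, --c--▸ s2, --d--▸ s3, --d--▸ s4
  s1 = b.(0 + 0) | --b--▸ s5
  s2 = a.d.0 | d.b.c.0 | --a--▸ s6, --d--▸ s7
  s3 = 0 | stopped
  s4 = c.a.d.0 | b.c.0 | --b--▸ s8, --c--▸ s7
  s5 = 0 + 0 | stopped
  s6 = d.0 | d.b.c.0 | --d--▸ s10, --d--▸ s9
  s7 = a.d.0 | b.c.0 | --a--▸ s10, --b--▸ s11
  s8 = c.a.d.0 | c.0 | --c--▸ s11, --c--▸ s12
  s9 = 0 | d.b.c.0 | --d--▸ s13
  s10 = d.0 | b.c.0 | --b--▸ s14, --d--▸ s13
  s11 = a.d.0 | c.0 | --a--▸ s14, --c--▸ s15
  s12 = c.a.d.0 | 0 | --c--▸ s15
  s13 = 0 | b.c.0 | --b--▸ s16
  s14 = d.0 | c.0 | --c--▸ s17, --d--▸ s16
  s15 = a.d.0 | 0 | --a--▸ s17
  s16 = 0 | c.0 | --c--▸ s18
  s17 = d.0 | 0 | --d--▸ s18
  s18 = 0 | 0 | stopped
Q's transition system — 19 states:
  t0 = 0 + 0 + d.0 + (0 + 0)\{a,b,d} + b.b.(0 + 0) + c.a.d.0 | c.b.c.0 | --b--▸ t1, --c--▸ t2, --c--▸ t3, --d--▸ t4
  t1 = b.(0 + 0) | --b--▸ t5
  t2 = a.d.0 | c.b.c.0 | --a--▸ t6, --c--▸ t7
  t3 = c.a.d.0 | b.c.0 | --b--▸ t8, --c--▸ t7
  t4 = 0 | stopped
  t5 = 0 + 0 | stopped
  t6 = d.0 | c.b.c.0 | --c--▸ t9, --d--▸ t10
  t7 = a.d.0 | b.c.0 | --a--▸ t9, --b--▸ t11
  t8 = c.a.d.0 | c.0 | --c--▸ t11, --c--▸ t12
  t9 = d.0 | b.c.0 | --b--▸ t13, --d--▸ t14
  t10 = 0 | c.b.c.0 | --c--▸ t14
  t11 = a.d.0 | c.0 | --a--▸ t13, --c--▸ t15
  t12 = c.a.d.0 | 0 | --c--▸ t15
  t13 = d.0 | c.0 | --c--▸ t16, --d--▸ t17
  t14 = 0 | b.c.0 | --b--▸ t17
  t15 = a.d.0 | 0 | --a--▸ t16
  t16 = d.0 | 0 | --d--▸ t18
  t17 = 0 | c.0 | --c--▸ t18
  t18 = 0 | 0 | stopped
Run σ = ⟨cd⟩ on P: start {s0}
  after c @ step 1: {s2}
  after d @ step 2: {s7}
  — P admits the full trace.
Run σ = ⟨cd⟩ on Q: start {t0}
  after c @ step 1: {t2, t3}
  after d @ step 2: ∅ (Q stuck)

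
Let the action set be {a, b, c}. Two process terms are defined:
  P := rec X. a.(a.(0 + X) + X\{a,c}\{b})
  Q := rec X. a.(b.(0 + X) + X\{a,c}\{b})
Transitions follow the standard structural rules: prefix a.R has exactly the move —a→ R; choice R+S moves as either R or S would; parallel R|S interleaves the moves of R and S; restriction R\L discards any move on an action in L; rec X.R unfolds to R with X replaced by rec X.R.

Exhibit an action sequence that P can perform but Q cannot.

P's transition system — 3 states:
  s0 = rec X. a.(a.(0 + X) + X\{a,c}\{b}) → --a--▸ s1
  s1 = a.(0 + (rec X. a.(a.(0 + X) + X\{a,c}\{b}))) + (rec X. a.(a.(0 + X) + X\{a,c}\{b}))\{a,c}\{b} → --a--▸ s2
  s2 = 0 + (rec X. a.(a.(0 + X) + X\{a,c}\{b})) → --a--▸ s1
Q's transition system — 3 states:
  t0 = rec X. a.(b.(0 + X) + X\{a,c}\{b}) → --a--▸ t1
  t1 = b.(0 + (rec X. a.(b.(0 + X) + X\{a,c}\{b}))) + (rec X. a.(b.(0 + X) + X\{a,c}\{b}))\{a,c}\{b} → --b--▸ t2
  t2 = 0 + (rec X. a.(b.(0 + X) + X\{a,c}\{b})) → --a--▸ t1
Trace ⟨aa⟩ through P, begin at {s0}:
  [1] a ⇒ {s1}
  [2] a ⇒ {s2}
  — P admits the full trace.
Trace ⟨aa⟩ through Q, begin at {t0}:
  [1] a ⇒ {t1}
  [2] a ⇒ no successor for Q

aa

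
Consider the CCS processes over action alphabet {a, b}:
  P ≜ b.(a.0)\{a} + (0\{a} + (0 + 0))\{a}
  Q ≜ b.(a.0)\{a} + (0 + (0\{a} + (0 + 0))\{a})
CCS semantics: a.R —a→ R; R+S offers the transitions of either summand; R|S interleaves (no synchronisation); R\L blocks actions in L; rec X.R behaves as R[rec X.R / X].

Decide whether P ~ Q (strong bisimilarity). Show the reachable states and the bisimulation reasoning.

LTS(P): 2 reachable states
  s0 = b.(a.0)\{a} + (0\{a} + (0 + 0))\{a} | --b--▸ s1
  s1 = (a.0)\{a} | ∅
LTS(Q): 2 reachable states
  t0 = b.(a.0)\{a} + (0 + (0\{a} + (0 + 0))\{a}) | --b--▸ t1
  t1 = (a.0)\{a} | ∅
Bisimilarity quotient blocks:
  B0 = {s0, t0}
  B1 = {s1, t1}
s0 ∈ B0, t0 ∈ B0 → same block

P ~ Q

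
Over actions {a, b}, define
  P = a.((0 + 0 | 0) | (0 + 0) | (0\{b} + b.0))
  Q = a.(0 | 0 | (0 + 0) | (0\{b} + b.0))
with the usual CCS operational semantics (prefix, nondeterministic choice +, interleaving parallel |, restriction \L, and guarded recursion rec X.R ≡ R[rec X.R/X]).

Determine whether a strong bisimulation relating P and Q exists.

LTS(P): 3 reachable states
  m0 = a.((0 + 0 | 0) | (0 + 0) | (0\{b} + b.0)) has moves =a=> m1
  m1 = (0 + 0 | 0) | (0 + 0) | (0\{b} + b.0) has moves =b=> m2
  m2 = (0 + 0 | 0) | (0 + 0) | 0 has moves stopped
LTS(Q): 3 reachable states
  n0 = a.(0 | 0 | (0 + 0) | (0\{b} + b.0)) has moves =a=> n1
  n1 = 0 | 0 | (0 + 0) | (0\{b} + b.0) has moves =b=> n2
  n2 = 0 | 0 | (0 + 0) | 0 has moves stopped
Coarsest stable partition (strong bisimilarity classes):
  B0 = {m0, n0}
  B1 = {m1, n1}
  B2 = {m2, n2}
m0 ∈ B0, n0 ∈ B0 → same block

P ~ Q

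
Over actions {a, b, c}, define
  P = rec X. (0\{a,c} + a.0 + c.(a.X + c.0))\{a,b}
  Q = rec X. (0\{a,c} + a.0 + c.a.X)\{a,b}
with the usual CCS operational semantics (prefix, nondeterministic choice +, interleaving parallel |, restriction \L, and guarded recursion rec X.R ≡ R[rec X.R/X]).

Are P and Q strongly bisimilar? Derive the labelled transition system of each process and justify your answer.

P ≁ Q

LTS(P): 3 reachable states
  s0 = rec X. (0\{a,c} + a.0 + c.(a.X + c.0))\{a,b} has moves —c→ s1
  s1 = (a.(rec X. (0\{a,c} + a.0 + c.(a.X + c.0))\{a,b}) + c.0)\{a,b} has moves —c→ s2
  s2 = 0\{a,b} has moves deadlocked
LTS(Q): 2 reachable states
  t0 = rec X. (0\{a,c} + a.0 + c.a.X)\{a,b} has moves —c→ t1
  t1 = (a.(rec X. (0\{a,c} + a.0 + c.a.X)\{a,b}))\{a,b} has moves deadlocked
Bisimilarity quotient blocks:
  B0 = {s0}
  B1 = {s1, t0}
  B2 = {s2, t1}
s0 ∈ B0, t0 ∈ B1 → different blocks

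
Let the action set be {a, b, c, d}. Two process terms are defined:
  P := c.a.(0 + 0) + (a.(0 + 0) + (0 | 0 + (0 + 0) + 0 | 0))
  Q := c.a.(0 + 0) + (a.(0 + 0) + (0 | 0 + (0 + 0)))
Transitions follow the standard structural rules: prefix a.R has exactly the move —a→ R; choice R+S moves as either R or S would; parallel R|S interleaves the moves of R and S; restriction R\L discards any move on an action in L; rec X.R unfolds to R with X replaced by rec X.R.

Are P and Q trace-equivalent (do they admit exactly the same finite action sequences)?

trace-equivalent

P's transition system — 3 states:
  p0 = c.a.(0 + 0) + (a.(0 + 0) + (0 | 0 + (0 + 0) + 0 | 0)) → —a→ p1, —c→ p2
  p1 = 0 + 0 → stopped
  p2 = a.(0 + 0) → —a→ p1
Q's transition system — 3 states:
  q0 = c.a.(0 + 0) + (a.(0 + 0) + (0 | 0 + (0 + 0))) → —a→ q1, —c→ q2
  q1 = 0 + 0 → stopped
  q2 = a.(0 + 0) → —a→ q1
Bisimilarity quotient blocks:
  B0 = {p0, q0}
  B1 = {p2, q2}
  B2 = {p1, q1}
p0 ∈ B0, q0 ∈ B0 → same block
Bisimilar ⇒ trace-equivalent.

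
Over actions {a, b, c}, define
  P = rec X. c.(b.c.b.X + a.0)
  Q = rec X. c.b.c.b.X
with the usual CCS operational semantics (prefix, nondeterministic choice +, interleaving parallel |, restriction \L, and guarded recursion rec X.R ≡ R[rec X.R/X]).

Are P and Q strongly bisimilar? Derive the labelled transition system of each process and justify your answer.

LTS(P): 5 reachable states
  m0 = rec X. c.(b.c.b.X + a.0) ⊢ ··c··> m1
  m1 = b.c.b.(rec X. c.(b.c.b.X + a.0)) + a.0 ⊢ ··a··> m2, ··b··> m3
  m2 = 0 ⊢ (no moves)
  m3 = c.b.(rec X. c.(b.c.b.X + a.0)) ⊢ ··c··> m4
  m4 = b.(rec X. c.(b.c.b.X + a.0)) ⊢ ··b··> m0
LTS(Q): 4 reachable states
  n0 = rec X. c.b.c.b.X ⊢ ··c··> n1
  n1 = b.c.b.(rec X. c.b.c.b.X) ⊢ ··b··> n2
  n2 = c.b.(rec X. c.b.c.b.X) ⊢ ··c··> n3
  n3 = b.(rec X. c.b.c.b.X) ⊢ ··b··> n0
Coarsest stable partition (strong bisimilarity classes):
  B0 = {m0}
  B1 = {m1}
  B2 = {m2}
  B3 = {m3}
  B4 = {m4}
  B5 = {n0, n2}
  B6 = {n1, n3}
m0 ∈ B0, n0 ∈ B5 → different blocks

P ≁ Q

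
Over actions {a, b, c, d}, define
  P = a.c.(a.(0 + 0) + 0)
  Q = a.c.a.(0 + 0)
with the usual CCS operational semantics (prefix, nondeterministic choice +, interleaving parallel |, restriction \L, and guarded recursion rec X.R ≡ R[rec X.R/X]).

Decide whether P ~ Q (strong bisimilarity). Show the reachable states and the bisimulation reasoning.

LTS(P): 4 reachable states
  s0 = a.c.(a.(0 + 0) + 0) ⊢ -a-> s1
  s1 = c.(a.(0 + 0) + 0) ⊢ -c-> s2
  s2 = a.(0 + 0) + 0 ⊢ -a-> s3
  s3 = 0 + 0 ⊢ stopped
LTS(Q): 4 reachable states
  t0 = a.c.a.(0 + 0) ⊢ -a-> t1
  t1 = c.a.(0 + 0) ⊢ -c-> t2
  t2 = a.(0 + 0) ⊢ -a-> t3
  t3 = 0 + 0 ⊢ stopped
Bisimilarity quotient blocks:
  B0 = {s0, t0}
  B1 = {s1, t1}
  B2 = {s2, t2}
  B3 = {s3, t3}
s0 ∈ B0, t0 ∈ B0 → same block

bisimilar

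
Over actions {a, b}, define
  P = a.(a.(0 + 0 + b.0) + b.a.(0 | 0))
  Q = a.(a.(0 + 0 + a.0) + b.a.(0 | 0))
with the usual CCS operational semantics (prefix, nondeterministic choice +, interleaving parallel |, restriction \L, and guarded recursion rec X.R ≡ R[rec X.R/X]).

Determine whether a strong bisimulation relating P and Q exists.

P ≁ Q

Reachable graph of P (6 states):
  p0 = a.(a.(0 + 0 + b.0) + b.a.(0 | 0)) ⊢ -a-> p1
  p1 = a.(0 + 0 + b.0) + b.a.(0 | 0) ⊢ -a-> p2, -b-> p3
  p2 = 0 + 0 + b.0 ⊢ -b-> p4
  p3 = a.(0 | 0) ⊢ -a-> p5
  p4 = 0 ⊢ deadlocked
  p5 = 0 | 0 ⊢ deadlocked
Reachable graph of Q (6 states):
  q0 = a.(a.(0 + 0 + a.0) + b.a.(0 | 0)) ⊢ -a-> q1
  q1 = a.(0 + 0 + a.0) + b.a.(0 | 0) ⊢ -a-> q2, -b-> q3
  q2 = 0 + 0 + a.0 ⊢ -a-> q4
  q3 = a.(0 | 0) ⊢ -a-> q5
  q4 = 0 ⊢ deadlocked
  q5 = 0 | 0 ⊢ deadlocked
Partition-refinement fixed point:
  B0 = {p0}
  B1 = {p1}
  B2 = {p2}
  B3 = {p4, p5, q4, q5}
  B4 = {p3, q2, q3}
  B5 = {q0}
  B6 = {q1}
p0 ∈ B0, q0 ∈ B5 → different blocks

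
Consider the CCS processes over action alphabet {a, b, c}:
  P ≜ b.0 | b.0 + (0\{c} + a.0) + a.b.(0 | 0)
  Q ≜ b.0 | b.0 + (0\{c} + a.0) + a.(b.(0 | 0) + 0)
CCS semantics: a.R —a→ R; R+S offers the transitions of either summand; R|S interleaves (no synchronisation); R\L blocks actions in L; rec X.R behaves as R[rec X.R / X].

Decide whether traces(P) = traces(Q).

P's transition system — 6 states:
  u0 = b.0 | b.0 + (0\{c} + a.0) + a.b.(0 | 0) ⊢ —a→ u1, —a→ u2, —b→ u3, —b→ u4
  u1 = 0 ⊢ ∅
  u2 = b.(0 | 0) ⊢ —b→ u5
  u3 = 0 | b.0 ⊢ —b→ u5
  u4 = b.0 | 0 ⊢ —b→ u5
  u5 = 0 | 0 ⊢ ∅
Q's transition system — 6 states:
  v0 = b.0 | b.0 + (0\{c} + a.0) + a.(b.(0 | 0) + 0) ⊢ —a→ v1, —a→ v2, —b→ v3, —b→ v4
  v1 = 0 ⊢ ∅
  v2 = b.(0 | 0) + 0 ⊢ —b→ v5
  v3 = 0 | b.0 ⊢ —b→ v5
  v4 = b.0 | 0 ⊢ —b→ v5
  v5 = 0 | 0 ⊢ ∅
Coarsest stable partition (strong bisimilarity classes):
  B0 = {u0, v0}
  B1 = {u2, u3, u4, v2, v3, v4}
  B2 = {u1, u5, v1, v5}
u0 ∈ B0, v0 ∈ B0 → same block
Bisimilar ⇒ trace-equivalent.

traces(P) = traces(Q)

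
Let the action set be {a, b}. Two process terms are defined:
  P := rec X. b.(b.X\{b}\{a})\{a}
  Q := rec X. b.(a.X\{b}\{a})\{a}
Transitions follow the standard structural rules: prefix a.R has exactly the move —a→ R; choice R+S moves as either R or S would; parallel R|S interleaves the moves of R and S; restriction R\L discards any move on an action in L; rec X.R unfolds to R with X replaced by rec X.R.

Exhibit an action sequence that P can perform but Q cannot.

LTS(P): 3 reachable states
  u0 = rec X. b.(b.X\{b}\{a})\{a} ⊢ —b→ u1
  u1 = (b.(rec X. b.(b.X\{b}\{a})\{a})\{b}\{a})\{a} ⊢ —b→ u2
  u2 = (rec X. b.(b.X\{b}\{a})\{a})\{b}\{a}\{a} ⊢ ·
LTS(Q): 2 reachable states
  v0 = rec X. b.(a.X\{b}\{a})\{a} ⊢ —b→ v1
  v1 = (a.(rec X. b.(a.X\{b}\{a})\{a})\{b}\{a})\{a} ⊢ ·
Trace ⟨bb⟩ through P, begin at {u0}:
  after b @ step 1: {u1}
  after b @ step 2: {u2}
  ✓ P
Trace ⟨bb⟩ through Q, begin at {v0}:
  after b @ step 1: {v1}
  after b @ step 2: ∅  — Q cannot continue

bb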